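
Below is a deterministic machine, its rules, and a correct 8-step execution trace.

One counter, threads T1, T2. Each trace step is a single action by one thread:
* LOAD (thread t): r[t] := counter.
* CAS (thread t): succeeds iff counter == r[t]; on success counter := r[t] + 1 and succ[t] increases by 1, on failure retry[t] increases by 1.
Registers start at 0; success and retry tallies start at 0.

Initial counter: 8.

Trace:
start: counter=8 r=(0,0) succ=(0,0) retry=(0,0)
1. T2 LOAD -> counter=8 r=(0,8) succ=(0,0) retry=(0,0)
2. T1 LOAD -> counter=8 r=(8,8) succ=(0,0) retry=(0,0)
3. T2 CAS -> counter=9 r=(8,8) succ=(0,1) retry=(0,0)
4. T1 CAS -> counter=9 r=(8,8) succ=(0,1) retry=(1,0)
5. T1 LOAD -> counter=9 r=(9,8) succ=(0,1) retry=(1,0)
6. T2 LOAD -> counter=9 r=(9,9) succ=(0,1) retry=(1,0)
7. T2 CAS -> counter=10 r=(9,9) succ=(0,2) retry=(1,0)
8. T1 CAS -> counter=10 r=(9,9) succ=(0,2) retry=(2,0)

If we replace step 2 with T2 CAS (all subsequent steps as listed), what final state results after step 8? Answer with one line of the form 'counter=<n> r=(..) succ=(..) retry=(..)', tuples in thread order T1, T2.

counter=10 r=(9,9) succ=(0,2) retry=(2,1)

(re-executing from step 2 with the substitution; state before step 2: counter=8 r=(0,8) succ=(0,0) retry=(0,0))
2. T2 CAS -> counter=9 r=(0,8) succ=(0,1) retry=(0,0)
3. T2 CAS -> counter=9 r=(0,8) succ=(0,1) retry=(0,1)
4. T1 CAS -> counter=9 r=(0,8) succ=(0,1) retry=(1,1)
5. T1 LOAD -> counter=9 r=(9,8) succ=(0,1) retry=(1,1)
6. T2 LOAD -> counter=9 r=(9,9) succ=(0,1) retry=(1,1)
7. T2 CAS -> counter=10 r=(9,9) succ=(0,2) retry=(1,1)
8. T1 CAS -> counter=10 r=(9,9) succ=(0,2) retry=(2,1)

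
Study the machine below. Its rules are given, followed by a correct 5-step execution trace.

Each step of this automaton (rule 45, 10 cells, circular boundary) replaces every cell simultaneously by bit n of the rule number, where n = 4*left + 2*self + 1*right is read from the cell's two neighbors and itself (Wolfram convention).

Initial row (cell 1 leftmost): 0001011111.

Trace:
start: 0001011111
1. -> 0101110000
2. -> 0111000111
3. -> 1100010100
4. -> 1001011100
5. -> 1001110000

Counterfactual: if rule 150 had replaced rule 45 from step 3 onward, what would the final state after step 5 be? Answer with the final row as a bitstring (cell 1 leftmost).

(re-executing steps 3..5 under rule 150; state before step 3: 0111000111)
3. -> 0010101010
4. -> 0110101011
5. -> 0000101000

0000101000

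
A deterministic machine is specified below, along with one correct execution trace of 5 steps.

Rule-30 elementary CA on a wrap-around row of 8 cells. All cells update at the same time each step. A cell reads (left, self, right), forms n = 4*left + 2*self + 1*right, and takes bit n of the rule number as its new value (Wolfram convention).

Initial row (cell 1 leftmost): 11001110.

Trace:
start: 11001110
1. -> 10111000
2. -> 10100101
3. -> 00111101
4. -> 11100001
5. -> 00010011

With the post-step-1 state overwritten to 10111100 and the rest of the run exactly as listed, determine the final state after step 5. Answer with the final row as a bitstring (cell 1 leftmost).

state after step 1 := 10111100
2. -> 10100011
3. -> 00110110
4. -> 01100101
5. -> 01011101

01011101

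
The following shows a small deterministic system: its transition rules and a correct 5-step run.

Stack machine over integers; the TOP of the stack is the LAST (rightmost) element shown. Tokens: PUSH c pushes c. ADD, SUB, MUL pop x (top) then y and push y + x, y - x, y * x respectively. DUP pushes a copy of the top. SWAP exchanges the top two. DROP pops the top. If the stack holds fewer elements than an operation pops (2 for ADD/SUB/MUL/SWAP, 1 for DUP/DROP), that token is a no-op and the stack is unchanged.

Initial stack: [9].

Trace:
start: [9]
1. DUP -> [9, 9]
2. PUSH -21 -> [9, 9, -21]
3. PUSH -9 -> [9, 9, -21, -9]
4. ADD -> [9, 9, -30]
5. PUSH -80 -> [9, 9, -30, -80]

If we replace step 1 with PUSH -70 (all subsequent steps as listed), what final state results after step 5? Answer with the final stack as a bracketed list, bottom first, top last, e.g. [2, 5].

[9, -70, -30, -80]

(re-executing from step 1 with the substitution; state before step 1: [9])
1. PUSH -70 -> [9, -70]
2. PUSH -21 -> [9, -70, -21]
3. PUSH -9 -> [9, -70, -21, -9]
4. ADD -> [9, -70, -30]
5. PUSH -80 -> [9, -70, -30, -80]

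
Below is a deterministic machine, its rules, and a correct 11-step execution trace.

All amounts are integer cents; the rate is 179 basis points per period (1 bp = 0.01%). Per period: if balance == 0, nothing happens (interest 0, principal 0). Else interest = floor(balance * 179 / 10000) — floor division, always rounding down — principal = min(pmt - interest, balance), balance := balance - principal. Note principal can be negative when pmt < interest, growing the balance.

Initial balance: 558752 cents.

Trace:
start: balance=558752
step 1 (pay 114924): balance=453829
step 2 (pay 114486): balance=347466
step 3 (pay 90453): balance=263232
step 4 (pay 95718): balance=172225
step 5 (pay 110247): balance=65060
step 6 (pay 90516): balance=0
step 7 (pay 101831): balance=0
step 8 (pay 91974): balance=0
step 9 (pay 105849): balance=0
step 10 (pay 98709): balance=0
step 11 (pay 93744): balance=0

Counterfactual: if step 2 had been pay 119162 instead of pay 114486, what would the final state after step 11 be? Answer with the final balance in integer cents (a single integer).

(re-executing from step 2 with the substitution; state before step 2: balance=453829)
step 2 (pay 119162): balance=342790
step 3 (pay 90453): balance=258472
step 4 (pay 95718): balance=167380
step 5 (pay 110247): balance=60129
step 6 (pay 90516): balance=0
step 7 (pay 101831): balance=0
step 8 (pay 91974): balance=0
step 9 (pay 105849): balance=0
step 10 (pay 98709): balance=0
step 11 (pay 93744): balance=0

0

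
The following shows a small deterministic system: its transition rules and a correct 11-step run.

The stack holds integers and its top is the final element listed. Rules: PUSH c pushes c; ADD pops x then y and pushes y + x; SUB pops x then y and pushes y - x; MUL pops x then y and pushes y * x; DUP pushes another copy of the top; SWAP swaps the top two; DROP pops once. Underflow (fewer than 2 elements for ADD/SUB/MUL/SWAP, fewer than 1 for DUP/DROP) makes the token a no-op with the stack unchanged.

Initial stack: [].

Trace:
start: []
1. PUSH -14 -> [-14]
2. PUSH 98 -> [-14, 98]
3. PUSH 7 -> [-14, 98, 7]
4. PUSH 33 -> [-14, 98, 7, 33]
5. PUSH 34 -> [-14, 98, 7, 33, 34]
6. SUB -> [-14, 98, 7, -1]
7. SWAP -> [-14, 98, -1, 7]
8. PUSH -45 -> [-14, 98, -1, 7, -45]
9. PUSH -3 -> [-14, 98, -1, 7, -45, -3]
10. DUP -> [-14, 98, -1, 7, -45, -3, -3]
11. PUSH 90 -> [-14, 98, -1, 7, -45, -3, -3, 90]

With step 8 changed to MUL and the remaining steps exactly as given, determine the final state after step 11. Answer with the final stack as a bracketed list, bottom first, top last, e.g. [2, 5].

[-14, 98, -7, -3, -3, 90]

(re-executing from step 8 with the substitution; state before step 8: [-14, 98, -1, 7])
8. MUL -> [-14, 98, -7]
9. PUSH -3 -> [-14, 98, -7, -3]
10. DUP -> [-14, 98, -7, -3, -3]
11. PUSH 90 -> [-14, 98, -7, -3, -3, 90]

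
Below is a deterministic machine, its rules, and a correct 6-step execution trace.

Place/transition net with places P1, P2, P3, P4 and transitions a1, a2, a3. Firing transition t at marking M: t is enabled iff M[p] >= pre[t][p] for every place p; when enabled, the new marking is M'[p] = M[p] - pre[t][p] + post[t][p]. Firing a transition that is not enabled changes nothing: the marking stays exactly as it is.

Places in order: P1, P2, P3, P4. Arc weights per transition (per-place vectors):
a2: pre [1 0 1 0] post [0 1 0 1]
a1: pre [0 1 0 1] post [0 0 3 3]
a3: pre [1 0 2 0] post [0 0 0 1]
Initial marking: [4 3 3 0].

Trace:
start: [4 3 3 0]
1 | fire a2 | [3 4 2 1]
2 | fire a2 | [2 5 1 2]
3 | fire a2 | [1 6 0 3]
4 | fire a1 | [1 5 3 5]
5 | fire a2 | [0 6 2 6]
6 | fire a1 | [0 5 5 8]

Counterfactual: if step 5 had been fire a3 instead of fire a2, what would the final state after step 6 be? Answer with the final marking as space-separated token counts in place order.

(re-executing from step 5 with the substitution; state before step 5: [1 5 3 5])
5 | fire a3 | [0 5 1 6]
6 | fire a1 | [0 4 4 8]

0 4 4 8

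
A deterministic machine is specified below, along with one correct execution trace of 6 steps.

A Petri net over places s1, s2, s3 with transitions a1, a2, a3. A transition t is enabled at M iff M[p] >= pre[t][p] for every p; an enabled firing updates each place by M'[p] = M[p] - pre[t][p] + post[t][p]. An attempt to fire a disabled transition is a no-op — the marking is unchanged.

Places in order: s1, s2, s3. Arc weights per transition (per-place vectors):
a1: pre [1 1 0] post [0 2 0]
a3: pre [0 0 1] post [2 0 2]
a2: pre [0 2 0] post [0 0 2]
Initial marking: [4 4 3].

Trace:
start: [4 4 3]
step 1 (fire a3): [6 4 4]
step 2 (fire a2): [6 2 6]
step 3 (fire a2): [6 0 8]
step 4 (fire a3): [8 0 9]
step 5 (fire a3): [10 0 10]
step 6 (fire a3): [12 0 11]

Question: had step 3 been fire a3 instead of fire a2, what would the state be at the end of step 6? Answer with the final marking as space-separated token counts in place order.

14 2 10

(re-executing from step 3 with the substitution; state before step 3: [6 2 6])
step 3 (fire a3): [8 2 7]
step 4 (fire a3): [10 2 8]
step 5 (fire a3): [12 2 9]
step 6 (fire a3): [14 2 10]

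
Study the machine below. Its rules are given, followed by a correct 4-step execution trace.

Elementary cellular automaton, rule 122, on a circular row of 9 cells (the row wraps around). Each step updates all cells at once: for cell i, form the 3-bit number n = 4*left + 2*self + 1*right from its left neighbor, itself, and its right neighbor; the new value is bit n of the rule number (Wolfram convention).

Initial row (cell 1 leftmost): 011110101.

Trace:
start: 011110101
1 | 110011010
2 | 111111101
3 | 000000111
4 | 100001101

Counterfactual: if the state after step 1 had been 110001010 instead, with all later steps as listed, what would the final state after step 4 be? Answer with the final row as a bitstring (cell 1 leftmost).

111110111

state after step 1 := 110001010
2 | 111010101
3 | 001101011
4 | 111110111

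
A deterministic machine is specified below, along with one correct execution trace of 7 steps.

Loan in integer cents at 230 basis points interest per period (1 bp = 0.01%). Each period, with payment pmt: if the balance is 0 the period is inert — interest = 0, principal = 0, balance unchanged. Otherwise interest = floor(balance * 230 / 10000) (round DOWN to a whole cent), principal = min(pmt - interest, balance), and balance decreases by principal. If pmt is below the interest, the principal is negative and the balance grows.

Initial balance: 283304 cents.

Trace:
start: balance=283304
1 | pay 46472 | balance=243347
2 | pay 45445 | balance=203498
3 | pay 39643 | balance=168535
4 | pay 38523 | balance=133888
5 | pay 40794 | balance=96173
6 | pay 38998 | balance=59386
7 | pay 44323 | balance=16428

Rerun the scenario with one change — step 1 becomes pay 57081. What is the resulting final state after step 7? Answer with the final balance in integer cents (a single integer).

4268

(re-executing from step 1 with the substitution; state before step 1: balance=283304)
1 | pay 57081 | balance=232738
2 | pay 45445 | balance=192645
3 | pay 39643 | balance=157432
4 | pay 38523 | balance=122529
5 | pay 40794 | balance=84553
6 | pay 38998 | balance=47499
7 | pay 44323 | balance=4268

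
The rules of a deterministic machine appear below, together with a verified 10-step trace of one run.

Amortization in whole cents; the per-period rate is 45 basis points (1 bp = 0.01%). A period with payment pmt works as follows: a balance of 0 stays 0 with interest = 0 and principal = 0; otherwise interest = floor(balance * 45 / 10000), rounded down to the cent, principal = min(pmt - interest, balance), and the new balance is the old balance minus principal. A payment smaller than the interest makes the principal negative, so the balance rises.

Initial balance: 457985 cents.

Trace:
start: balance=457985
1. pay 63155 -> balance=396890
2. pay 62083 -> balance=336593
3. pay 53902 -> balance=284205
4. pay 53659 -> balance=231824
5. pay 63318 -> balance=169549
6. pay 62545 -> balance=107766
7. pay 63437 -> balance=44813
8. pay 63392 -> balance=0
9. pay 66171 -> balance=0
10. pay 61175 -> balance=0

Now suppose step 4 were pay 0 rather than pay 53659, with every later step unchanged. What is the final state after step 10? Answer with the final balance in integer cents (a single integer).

(re-executing from step 4 with the substitution; state before step 4: balance=284205)
4. pay 0 -> balance=285483
5. pay 63318 -> balance=223449
6. pay 62545 -> balance=161909
7. pay 63437 -> balance=99200
8. pay 63392 -> balance=36254
9. pay 66171 -> balance=0
10. pay 61175 -> balance=0

0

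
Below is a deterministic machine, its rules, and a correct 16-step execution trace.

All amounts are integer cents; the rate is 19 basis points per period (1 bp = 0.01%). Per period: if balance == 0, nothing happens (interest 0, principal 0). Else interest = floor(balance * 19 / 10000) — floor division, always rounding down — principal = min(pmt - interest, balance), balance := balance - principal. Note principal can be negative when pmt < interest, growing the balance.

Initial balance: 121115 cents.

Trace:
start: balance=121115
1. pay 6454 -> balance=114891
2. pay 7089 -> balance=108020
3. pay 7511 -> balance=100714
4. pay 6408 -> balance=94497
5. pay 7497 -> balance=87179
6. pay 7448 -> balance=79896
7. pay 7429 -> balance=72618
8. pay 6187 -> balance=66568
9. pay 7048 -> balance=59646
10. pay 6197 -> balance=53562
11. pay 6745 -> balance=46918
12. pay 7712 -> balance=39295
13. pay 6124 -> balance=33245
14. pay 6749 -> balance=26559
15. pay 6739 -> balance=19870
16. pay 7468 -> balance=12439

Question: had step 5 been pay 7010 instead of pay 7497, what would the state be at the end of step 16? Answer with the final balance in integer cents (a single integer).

12937

(re-executing from step 5 with the substitution; state before step 5: balance=94497)
5. pay 7010 -> balance=87666
6. pay 7448 -> balance=80384
7. pay 7429 -> balance=73107
8. pay 6187 -> balance=67058
9. pay 7048 -> balance=60137
10. pay 6197 -> balance=54054
11. pay 6745 -> balance=47411
12. pay 7712 -> balance=39789
13. pay 6124 -> balance=33740
14. pay 6749 -> balance=27055
15. pay 6739 -> balance=20367
16. pay 7468 -> balance=12937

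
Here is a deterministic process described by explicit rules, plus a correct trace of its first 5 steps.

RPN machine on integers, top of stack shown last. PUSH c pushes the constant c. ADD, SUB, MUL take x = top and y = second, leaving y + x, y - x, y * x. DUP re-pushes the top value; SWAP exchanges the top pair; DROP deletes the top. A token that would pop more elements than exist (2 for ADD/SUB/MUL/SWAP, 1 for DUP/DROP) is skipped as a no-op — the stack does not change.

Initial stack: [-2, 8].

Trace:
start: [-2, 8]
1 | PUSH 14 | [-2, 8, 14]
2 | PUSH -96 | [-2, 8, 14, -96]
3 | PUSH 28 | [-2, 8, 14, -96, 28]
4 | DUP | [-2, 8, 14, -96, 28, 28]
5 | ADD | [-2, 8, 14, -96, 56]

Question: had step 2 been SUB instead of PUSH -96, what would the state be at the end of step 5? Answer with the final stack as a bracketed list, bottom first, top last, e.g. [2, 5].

(re-executing from step 2 with the substitution; state before step 2: [-2, 8, 14])
2 | SUB | [-2, -6]
3 | PUSH 28 | [-2, -6, 28]
4 | DUP | [-2, -6, 28, 28]
5 | ADD | [-2, -6, 56]

[-2, -6, 56]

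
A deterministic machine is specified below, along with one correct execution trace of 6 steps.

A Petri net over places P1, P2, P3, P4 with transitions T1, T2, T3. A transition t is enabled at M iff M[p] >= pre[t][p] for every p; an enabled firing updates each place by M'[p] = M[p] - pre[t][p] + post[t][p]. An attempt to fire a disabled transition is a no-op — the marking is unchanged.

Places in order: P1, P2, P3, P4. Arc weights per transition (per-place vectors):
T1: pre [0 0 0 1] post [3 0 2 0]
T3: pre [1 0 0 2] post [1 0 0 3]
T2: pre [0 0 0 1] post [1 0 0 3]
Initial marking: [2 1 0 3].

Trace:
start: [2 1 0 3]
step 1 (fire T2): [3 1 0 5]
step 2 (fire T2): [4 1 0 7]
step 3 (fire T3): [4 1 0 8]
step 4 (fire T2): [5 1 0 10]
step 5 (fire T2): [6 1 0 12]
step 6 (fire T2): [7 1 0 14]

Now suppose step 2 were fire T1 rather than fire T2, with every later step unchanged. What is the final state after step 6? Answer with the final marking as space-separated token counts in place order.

9 1 2 11

(re-executing from step 2 with the substitution; state before step 2: [3 1 0 5])
step 2 (fire T1): [6 1 2 4]
step 3 (fire T3): [6 1 2 5]
step 4 (fire T2): [7 1 2 7]
step 5 (fire T2): [8 1 2 9]
step 6 (fire T2): [9 1 2 11]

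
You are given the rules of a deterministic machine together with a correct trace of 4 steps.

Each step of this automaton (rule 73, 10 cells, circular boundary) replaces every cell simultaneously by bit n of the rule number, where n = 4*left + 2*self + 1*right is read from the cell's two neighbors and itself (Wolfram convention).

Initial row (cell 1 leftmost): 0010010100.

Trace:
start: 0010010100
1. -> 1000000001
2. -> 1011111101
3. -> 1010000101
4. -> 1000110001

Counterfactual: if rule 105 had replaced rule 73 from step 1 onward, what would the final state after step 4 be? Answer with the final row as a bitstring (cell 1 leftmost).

(re-executing steps 1..4 under rule 105; state before step 1: 0010010100)
1. -> 1000001001
2. -> 1011100001
3. -> 1110101101
4. -> 0011011111

0011011111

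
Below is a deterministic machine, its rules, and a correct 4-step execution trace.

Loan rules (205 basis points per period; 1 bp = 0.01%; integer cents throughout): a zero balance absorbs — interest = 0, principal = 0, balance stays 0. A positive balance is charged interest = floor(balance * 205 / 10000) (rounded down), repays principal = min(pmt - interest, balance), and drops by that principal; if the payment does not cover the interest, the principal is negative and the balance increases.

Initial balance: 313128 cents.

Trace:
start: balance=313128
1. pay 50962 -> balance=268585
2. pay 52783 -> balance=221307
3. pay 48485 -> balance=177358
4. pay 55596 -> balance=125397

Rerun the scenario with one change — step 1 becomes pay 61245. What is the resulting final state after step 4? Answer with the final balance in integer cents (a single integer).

(re-executing from step 1 with the substitution; state before step 1: balance=313128)
1. pay 61245 -> balance=258302
2. pay 52783 -> balance=210814
3. pay 48485 -> balance=166650
4. pay 55596 -> balance=114470

114470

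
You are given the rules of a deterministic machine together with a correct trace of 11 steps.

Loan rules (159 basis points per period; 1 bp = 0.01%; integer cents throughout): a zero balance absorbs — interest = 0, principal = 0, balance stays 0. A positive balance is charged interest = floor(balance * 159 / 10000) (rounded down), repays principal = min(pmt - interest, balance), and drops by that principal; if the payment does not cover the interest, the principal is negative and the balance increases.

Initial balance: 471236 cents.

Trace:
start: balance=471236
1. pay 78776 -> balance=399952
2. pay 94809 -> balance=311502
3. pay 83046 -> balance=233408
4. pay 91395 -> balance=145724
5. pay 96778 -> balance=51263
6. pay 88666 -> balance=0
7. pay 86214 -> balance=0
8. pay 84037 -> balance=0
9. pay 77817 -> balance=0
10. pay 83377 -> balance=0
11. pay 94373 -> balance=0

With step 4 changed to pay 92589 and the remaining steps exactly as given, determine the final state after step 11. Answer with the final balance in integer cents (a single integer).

(re-executing from step 4 with the substitution; state before step 4: balance=233408)
4. pay 92589 -> balance=144530
5. pay 96778 -> balance=50050
6. pay 88666 -> balance=0
7. pay 86214 -> balance=0
8. pay 84037 -> balance=0
9. pay 77817 -> balance=0
10. pay 83377 -> balance=0
11. pay 94373 -> balance=0

0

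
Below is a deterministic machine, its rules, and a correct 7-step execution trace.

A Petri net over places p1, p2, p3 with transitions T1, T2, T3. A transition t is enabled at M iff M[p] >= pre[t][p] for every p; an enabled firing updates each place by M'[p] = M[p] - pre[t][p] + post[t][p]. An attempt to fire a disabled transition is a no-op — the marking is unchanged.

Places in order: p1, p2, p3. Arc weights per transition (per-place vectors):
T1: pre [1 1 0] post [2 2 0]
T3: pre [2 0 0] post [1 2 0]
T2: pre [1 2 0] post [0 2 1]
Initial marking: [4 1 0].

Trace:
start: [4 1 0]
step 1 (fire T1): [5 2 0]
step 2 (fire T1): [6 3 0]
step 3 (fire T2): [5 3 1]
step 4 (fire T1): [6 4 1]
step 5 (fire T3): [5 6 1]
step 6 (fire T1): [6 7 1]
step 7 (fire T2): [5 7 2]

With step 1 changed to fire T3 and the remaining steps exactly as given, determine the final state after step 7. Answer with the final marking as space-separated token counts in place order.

(re-executing from step 1 with the substitution; state before step 1: [4 1 0])
step 1 (fire T3): [3 3 0]
step 2 (fire T1): [4 4 0]
step 3 (fire T2): [3 4 1]
step 4 (fire T1): [4 5 1]
step 5 (fire T3): [3 7 1]
step 6 (fire T1): [4 8 1]
step 7 (fire T2): [3 8 2]

3 8 2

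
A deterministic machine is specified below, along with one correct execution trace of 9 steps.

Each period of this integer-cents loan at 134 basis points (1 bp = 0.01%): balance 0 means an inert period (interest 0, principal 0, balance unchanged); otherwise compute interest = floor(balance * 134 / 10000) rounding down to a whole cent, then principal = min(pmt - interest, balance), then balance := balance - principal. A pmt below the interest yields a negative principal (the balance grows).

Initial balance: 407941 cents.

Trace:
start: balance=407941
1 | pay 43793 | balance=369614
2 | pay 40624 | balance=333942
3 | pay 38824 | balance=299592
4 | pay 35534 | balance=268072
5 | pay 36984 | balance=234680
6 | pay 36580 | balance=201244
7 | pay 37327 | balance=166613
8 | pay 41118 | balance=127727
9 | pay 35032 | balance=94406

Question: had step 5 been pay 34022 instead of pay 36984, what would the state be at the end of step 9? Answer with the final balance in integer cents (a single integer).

97530

(re-executing from step 5 with the substitution; state before step 5: balance=268072)
5 | pay 34022 | balance=237642
6 | pay 36580 | balance=204246
7 | pay 37327 | balance=169655
8 | pay 41118 | balance=130810
9 | pay 35032 | balance=97530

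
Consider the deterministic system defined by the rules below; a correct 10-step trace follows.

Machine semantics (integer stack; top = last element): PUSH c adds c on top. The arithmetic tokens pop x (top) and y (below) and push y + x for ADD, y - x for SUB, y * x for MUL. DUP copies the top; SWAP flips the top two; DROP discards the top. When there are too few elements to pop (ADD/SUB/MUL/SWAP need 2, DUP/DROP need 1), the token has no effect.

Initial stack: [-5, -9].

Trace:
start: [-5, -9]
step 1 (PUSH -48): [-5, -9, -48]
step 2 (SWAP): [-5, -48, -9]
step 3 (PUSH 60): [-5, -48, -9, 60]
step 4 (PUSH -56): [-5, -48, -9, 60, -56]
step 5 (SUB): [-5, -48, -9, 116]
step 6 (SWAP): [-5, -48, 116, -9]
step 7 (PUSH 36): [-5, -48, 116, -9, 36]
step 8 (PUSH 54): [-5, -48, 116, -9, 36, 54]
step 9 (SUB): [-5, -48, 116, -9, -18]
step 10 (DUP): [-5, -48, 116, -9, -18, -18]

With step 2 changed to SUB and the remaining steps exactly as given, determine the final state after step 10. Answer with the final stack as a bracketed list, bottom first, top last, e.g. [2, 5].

(re-executing from step 2 with the substitution; state before step 2: [-5, -9, -48])
step 2 (SUB): [-5, 39]
step 3 (PUSH 60): [-5, 39, 60]
step 4 (PUSH -56): [-5, 39, 60, -56]
step 5 (SUB): [-5, 39, 116]
step 6 (SWAP): [-5, 116, 39]
step 7 (PUSH 36): [-5, 116, 39, 36]
step 8 (PUSH 54): [-5, 116, 39, 36, 54]
step 9 (SUB): [-5, 116, 39, -18]
step 10 (DUP): [-5, 116, 39, -18, -18]

[-5, 116, 39, -18, -18]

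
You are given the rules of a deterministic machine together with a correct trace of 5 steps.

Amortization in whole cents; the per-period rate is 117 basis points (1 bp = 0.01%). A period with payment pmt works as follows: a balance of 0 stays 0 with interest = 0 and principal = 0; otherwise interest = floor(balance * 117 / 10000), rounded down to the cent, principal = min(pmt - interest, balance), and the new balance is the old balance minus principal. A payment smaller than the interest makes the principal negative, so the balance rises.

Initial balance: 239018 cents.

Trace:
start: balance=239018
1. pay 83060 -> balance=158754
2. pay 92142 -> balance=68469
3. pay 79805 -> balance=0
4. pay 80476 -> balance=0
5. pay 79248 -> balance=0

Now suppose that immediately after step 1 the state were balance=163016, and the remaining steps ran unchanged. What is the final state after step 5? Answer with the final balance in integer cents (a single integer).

0

state after step 1 := balance=163016
2. pay 92142 -> balance=72781
3. pay 79805 -> balance=0
4. pay 80476 -> balance=0
5. pay 79248 -> balance=0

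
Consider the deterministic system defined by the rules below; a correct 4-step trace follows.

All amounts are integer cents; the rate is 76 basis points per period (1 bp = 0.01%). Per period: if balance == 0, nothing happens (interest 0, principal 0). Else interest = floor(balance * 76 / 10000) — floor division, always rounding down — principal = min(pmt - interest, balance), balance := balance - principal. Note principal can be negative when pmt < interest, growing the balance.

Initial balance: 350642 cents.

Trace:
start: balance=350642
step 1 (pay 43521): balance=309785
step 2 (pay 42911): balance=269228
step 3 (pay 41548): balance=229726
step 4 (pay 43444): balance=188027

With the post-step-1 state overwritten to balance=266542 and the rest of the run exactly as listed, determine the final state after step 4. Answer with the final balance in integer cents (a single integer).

state after step 1 := balance=266542
step 2 (pay 42911): balance=225656
step 3 (pay 41548): balance=185822
step 4 (pay 43444): balance=143790

143790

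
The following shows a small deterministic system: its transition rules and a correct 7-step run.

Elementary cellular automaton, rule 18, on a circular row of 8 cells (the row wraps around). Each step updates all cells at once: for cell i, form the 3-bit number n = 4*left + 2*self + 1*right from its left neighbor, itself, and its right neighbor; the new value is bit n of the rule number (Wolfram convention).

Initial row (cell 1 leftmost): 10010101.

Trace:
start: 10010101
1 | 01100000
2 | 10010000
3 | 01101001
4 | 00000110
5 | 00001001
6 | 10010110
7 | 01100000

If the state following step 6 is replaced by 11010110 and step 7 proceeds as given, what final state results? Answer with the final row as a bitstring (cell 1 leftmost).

state after step 6 := 11010110
7 | 00000000

00000000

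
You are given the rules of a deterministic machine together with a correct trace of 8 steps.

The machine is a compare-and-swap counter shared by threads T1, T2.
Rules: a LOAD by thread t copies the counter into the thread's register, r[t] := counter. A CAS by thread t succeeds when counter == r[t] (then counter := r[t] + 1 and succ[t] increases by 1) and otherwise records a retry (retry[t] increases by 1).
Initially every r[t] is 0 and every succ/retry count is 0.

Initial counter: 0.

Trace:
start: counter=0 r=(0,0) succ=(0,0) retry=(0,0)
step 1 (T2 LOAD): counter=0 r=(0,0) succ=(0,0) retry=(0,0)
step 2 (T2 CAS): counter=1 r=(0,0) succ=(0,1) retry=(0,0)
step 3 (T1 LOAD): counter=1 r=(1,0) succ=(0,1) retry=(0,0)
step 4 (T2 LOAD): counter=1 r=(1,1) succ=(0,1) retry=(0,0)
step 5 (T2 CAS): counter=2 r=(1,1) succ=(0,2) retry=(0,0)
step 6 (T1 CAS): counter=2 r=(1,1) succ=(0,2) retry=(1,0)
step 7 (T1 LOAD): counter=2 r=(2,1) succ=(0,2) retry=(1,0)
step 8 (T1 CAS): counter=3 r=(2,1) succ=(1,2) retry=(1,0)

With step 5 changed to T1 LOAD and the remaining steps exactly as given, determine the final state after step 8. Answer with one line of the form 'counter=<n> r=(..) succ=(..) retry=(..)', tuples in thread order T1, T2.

counter=3 r=(2,1) succ=(2,1) retry=(0,0)

(re-executing from step 5 with the substitution; state before step 5: counter=1 r=(1,1) succ=(0,1) retry=(0,0))
step 5 (T1 LOAD): counter=1 r=(1,1) succ=(0,1) retry=(0,0)
step 6 (T1 CAS): counter=2 r=(1,1) succ=(1,1) retry=(0,0)
step 7 (T1 LOAD): counter=2 r=(2,1) succ=(1,1) retry=(0,0)
step 8 (T1 CAS): counter=3 r=(2,1) succ=(2,1) retry=(0,0)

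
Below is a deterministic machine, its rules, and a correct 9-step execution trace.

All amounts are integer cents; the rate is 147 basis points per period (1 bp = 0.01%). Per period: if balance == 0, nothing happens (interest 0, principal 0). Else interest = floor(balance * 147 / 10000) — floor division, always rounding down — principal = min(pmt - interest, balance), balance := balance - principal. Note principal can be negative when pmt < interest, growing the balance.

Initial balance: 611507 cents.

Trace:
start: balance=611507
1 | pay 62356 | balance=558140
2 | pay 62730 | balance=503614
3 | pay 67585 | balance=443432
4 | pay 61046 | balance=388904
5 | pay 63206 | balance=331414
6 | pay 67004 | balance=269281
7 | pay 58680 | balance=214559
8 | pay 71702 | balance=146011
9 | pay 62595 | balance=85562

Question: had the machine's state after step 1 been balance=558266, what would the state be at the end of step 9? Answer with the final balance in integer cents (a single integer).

state after step 1 := balance=558266
2 | pay 62730 | balance=503742
3 | pay 67585 | balance=443562
4 | pay 61046 | balance=389036
5 | pay 63206 | balance=331548
6 | pay 67004 | balance=269417
7 | pay 58680 | balance=214697
8 | pay 71702 | balance=146151
9 | pay 62595 | balance=85704

85704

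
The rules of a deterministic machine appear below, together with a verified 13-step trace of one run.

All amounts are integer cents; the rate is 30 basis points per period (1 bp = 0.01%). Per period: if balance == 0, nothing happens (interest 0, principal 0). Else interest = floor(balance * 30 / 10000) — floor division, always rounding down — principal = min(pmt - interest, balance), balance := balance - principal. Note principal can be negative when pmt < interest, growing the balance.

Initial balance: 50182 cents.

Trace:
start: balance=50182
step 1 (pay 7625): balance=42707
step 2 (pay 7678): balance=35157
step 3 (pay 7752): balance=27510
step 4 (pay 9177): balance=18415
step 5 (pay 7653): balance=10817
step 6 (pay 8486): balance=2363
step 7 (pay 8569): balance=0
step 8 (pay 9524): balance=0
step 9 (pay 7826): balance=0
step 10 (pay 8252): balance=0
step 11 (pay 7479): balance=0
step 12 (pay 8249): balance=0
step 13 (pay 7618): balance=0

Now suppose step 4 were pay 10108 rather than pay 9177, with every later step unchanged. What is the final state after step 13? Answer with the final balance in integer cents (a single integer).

0

(re-executing from step 4 with the substitution; state before step 4: balance=27510)
step 4 (pay 10108): balance=17484
step 5 (pay 7653): balance=9883
step 6 (pay 8486): balance=1426
step 7 (pay 8569): balance=0
step 8 (pay 9524): balance=0
step 9 (pay 7826): balance=0
step 10 (pay 8252): balance=0
step 11 (pay 7479): balance=0
step 12 (pay 8249): balance=0
step 13 (pay 7618): balance=0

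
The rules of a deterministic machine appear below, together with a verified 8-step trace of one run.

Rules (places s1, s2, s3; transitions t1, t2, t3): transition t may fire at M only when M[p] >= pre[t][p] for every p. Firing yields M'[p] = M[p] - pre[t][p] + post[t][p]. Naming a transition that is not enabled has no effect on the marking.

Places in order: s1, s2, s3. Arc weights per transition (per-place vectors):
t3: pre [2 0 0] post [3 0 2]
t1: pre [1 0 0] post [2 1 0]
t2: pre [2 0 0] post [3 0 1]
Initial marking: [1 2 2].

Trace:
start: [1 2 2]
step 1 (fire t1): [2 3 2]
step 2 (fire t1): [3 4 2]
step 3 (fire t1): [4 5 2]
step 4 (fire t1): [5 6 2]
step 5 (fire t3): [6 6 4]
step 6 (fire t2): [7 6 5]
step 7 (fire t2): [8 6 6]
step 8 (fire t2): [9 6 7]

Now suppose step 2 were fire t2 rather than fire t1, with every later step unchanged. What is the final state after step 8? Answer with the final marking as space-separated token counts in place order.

(re-executing from step 2 with the substitution; state before step 2: [2 3 2])
step 2 (fire t2): [3 3 3]
step 3 (fire t1): [4 4 3]
step 4 (fire t1): [5 5 3]
step 5 (fire t3): [6 5 5]
step 6 (fire t2): [7 5 6]
step 7 (fire t2): [8 5 7]
step 8 (fire t2): [9 5 8]

9 5 8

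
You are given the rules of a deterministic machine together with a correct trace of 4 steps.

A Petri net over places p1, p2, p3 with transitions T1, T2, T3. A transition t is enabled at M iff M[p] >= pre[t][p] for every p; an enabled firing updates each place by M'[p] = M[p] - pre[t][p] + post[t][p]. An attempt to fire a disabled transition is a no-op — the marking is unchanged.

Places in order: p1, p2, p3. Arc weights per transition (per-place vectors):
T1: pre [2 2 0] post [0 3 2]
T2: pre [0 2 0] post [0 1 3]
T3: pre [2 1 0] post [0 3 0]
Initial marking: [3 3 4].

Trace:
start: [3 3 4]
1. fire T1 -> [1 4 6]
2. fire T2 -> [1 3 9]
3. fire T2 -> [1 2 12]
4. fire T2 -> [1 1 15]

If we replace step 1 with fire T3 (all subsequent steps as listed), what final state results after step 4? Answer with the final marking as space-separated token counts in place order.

(re-executing from step 1 with the substitution; state before step 1: [3 3 4])
1. fire T3 -> [1 5 4]
2. fire T2 -> [1 4 7]
3. fire T2 -> [1 3 10]
4. fire T2 -> [1 2 13]

1 2 13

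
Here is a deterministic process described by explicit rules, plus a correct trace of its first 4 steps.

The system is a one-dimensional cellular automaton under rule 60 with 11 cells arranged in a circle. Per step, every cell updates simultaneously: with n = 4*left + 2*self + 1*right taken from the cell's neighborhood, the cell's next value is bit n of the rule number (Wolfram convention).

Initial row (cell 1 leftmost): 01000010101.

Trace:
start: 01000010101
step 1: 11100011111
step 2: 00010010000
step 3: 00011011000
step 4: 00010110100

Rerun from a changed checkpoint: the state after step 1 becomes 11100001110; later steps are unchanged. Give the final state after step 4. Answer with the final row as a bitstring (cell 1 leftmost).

11110101011

state after step 1 := 11100001110
step 2: 10010001001
step 3: 01011001101
step 4: 11110101011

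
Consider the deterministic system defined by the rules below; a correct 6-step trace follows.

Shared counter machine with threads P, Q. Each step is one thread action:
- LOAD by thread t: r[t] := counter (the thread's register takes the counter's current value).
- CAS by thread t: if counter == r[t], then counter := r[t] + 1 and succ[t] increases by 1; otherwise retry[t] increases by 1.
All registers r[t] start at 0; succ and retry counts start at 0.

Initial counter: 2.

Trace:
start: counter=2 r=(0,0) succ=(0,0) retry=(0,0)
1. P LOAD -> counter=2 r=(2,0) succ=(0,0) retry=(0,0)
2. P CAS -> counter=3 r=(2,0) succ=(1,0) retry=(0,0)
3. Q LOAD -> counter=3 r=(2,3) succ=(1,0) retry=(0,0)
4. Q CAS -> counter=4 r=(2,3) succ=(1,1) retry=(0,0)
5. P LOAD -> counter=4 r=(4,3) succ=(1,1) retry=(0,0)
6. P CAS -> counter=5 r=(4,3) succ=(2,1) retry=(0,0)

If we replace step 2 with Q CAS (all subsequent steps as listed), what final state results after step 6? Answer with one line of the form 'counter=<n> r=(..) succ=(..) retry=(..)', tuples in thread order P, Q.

counter=4 r=(3,2) succ=(1,1) retry=(0,1)

(re-executing from step 2 with the substitution; state before step 2: counter=2 r=(2,0) succ=(0,0) retry=(0,0))
2. Q CAS -> counter=2 r=(2,0) succ=(0,0) retry=(0,1)
3. Q LOAD -> counter=2 r=(2,2) succ=(0,0) retry=(0,1)
4. Q CAS -> counter=3 r=(2,2) succ=(0,1) retry=(0,1)
5. P LOAD -> counter=3 r=(3,2) succ=(0,1) retry=(0,1)
6. P CAS -> counter=4 r=(3,2) succ=(1,1) retry=(0,1)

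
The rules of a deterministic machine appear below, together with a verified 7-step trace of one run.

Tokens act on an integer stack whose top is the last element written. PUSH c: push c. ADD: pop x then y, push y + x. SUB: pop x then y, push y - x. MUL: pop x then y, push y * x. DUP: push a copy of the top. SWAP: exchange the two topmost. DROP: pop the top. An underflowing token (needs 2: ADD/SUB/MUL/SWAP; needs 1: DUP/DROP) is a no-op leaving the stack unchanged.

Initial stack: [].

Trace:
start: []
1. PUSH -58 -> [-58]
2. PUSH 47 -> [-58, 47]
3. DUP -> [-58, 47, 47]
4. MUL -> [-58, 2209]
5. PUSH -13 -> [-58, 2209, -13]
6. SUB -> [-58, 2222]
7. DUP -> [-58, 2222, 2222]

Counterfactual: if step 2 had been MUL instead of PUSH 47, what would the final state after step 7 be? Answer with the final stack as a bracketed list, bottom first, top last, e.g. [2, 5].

[3377, 3377]

(re-executing from step 2 with the substitution; state before step 2: [-58])
2. MUL -> [-58]
3. DUP -> [-58, -58]
4. MUL -> [3364]
5. PUSH -13 -> [3364, -13]
6. SUB -> [3377]
7. DUP -> [3377, 3377]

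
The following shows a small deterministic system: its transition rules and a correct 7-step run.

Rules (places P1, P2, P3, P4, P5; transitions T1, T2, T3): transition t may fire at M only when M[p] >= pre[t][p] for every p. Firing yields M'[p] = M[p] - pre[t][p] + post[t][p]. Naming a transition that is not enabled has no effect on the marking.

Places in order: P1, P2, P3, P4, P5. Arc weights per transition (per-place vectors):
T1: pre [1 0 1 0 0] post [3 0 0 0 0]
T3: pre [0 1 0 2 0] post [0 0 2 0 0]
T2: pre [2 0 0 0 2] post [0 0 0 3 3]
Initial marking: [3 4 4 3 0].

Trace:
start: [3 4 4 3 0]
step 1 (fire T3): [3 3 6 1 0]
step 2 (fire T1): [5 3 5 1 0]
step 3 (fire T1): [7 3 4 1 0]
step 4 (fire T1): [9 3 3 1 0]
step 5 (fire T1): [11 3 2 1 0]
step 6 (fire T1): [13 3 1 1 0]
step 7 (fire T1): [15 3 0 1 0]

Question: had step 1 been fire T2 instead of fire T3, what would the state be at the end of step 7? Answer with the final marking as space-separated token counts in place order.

11 4 0 3 0

(re-executing from step 1 with the substitution; state before step 1: [3 4 4 3 0])
step 1 (fire T2): [3 4 4 3 0]
step 2 (fire T1): [5 4 3 3 0]
step 3 (fire T1): [7 4 2 3 0]
step 4 (fire T1): [9 4 1 3 0]
step 5 (fire T1): [11 4 0 3 0]
step 6 (fire T1): [11 4 0 3 0]
step 7 (fire T1): [11 4 0 3 0]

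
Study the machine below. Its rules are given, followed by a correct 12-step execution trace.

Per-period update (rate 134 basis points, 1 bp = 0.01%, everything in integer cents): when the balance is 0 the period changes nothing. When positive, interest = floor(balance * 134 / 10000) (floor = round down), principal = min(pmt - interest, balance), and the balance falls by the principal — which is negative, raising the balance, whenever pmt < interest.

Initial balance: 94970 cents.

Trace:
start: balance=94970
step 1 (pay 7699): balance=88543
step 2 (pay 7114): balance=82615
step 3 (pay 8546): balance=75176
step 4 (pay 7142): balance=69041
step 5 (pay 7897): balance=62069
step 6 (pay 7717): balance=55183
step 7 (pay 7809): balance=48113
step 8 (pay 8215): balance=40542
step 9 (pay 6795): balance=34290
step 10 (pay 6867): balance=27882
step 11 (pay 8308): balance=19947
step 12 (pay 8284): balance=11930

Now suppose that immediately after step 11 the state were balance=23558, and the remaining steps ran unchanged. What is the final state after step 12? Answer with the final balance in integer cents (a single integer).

state after step 11 := balance=23558
step 12 (pay 8284): balance=15589

15589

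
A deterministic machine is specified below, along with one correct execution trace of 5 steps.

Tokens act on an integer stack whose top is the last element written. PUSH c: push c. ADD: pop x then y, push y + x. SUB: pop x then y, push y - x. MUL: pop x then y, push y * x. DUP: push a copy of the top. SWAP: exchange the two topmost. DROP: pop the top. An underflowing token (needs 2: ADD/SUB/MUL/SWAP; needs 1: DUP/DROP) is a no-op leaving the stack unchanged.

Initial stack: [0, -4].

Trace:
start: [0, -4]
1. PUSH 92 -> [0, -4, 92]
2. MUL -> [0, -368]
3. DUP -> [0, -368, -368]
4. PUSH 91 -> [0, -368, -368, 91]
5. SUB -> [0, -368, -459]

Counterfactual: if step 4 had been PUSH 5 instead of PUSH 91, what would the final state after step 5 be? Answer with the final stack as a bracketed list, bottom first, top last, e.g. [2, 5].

(re-executing from step 4 with the substitution; state before step 4: [0, -368, -368])
4. PUSH 5 -> [0, -368, -368, 5]
5. SUB -> [0, -368, -373]

[0, -368, -373]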